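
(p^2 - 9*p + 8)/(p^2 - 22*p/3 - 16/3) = 3*(p - 1)/(3*p + 2)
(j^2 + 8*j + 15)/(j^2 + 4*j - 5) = (j + 3)/(j - 1)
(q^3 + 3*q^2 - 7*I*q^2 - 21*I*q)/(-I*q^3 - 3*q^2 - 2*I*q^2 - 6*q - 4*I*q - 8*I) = q*(I*q^2 + q*(7 + 3*I) + 21)/(q^3 + q^2*(2 - 3*I) + 2*q*(2 - 3*I) + 8)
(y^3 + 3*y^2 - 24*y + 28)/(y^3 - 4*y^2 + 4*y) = (y + 7)/y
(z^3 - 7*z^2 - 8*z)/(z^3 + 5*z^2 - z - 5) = z*(z - 8)/(z^2 + 4*z - 5)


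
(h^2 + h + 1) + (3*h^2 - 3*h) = 4*h^2 - 2*h + 1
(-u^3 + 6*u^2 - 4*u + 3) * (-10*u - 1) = 10*u^4 - 59*u^3 + 34*u^2 - 26*u - 3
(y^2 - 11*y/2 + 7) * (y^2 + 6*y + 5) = y^4 + y^3/2 - 21*y^2 + 29*y/2 + 35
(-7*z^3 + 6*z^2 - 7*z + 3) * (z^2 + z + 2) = -7*z^5 - z^4 - 15*z^3 + 8*z^2 - 11*z + 6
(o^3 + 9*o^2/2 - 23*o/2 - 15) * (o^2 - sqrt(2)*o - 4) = o^5 - sqrt(2)*o^4 + 9*o^4/2 - 31*o^3/2 - 9*sqrt(2)*o^3/2 - 33*o^2 + 23*sqrt(2)*o^2/2 + 15*sqrt(2)*o + 46*o + 60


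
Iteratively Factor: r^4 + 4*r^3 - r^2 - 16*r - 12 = (r + 1)*(r^3 + 3*r^2 - 4*r - 12) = (r + 1)*(r + 3)*(r^2 - 4) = (r - 2)*(r + 1)*(r + 3)*(r + 2)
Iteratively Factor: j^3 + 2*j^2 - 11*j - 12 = (j - 3)*(j^2 + 5*j + 4) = (j - 3)*(j + 1)*(j + 4)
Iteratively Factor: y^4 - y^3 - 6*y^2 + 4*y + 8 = (y - 2)*(y^3 + y^2 - 4*y - 4) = (y - 2)^2*(y^2 + 3*y + 2) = (y - 2)^2*(y + 1)*(y + 2)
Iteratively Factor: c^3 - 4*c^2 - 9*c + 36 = (c - 4)*(c^2 - 9) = (c - 4)*(c - 3)*(c + 3)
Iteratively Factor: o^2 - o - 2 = (o + 1)*(o - 2)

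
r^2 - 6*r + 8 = (r - 4)*(r - 2)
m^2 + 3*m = m*(m + 3)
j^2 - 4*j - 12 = (j - 6)*(j + 2)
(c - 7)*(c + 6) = c^2 - c - 42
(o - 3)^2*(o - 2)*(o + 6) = o^4 - 2*o^3 - 27*o^2 + 108*o - 108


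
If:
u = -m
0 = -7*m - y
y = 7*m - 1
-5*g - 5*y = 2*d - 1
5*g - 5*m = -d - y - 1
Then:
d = 51/14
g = -53/70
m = 1/14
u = -1/14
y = -1/2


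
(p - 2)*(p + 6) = p^2 + 4*p - 12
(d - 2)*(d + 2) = d^2 - 4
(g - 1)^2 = g^2 - 2*g + 1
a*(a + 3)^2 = a^3 + 6*a^2 + 9*a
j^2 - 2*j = j*(j - 2)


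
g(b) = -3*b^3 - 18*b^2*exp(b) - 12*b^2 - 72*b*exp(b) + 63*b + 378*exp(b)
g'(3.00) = -3705.40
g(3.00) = 0.00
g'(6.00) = -399799.51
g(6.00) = -283909.01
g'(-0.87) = 238.92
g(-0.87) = 116.98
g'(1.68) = 393.02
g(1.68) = 1164.32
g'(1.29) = 513.76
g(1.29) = 981.83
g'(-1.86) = 145.72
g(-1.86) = -69.39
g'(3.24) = -6055.45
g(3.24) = -1153.42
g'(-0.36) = 309.46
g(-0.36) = 256.08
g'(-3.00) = 77.30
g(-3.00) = -194.49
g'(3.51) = -9994.07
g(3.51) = -3283.59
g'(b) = -18*b^2*exp(b) - 9*b^2 - 108*b*exp(b) - 24*b + 306*exp(b) + 63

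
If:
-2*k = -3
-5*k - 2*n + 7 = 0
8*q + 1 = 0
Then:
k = 3/2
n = -1/4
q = -1/8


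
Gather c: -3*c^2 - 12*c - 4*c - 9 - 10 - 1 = -3*c^2 - 16*c - 20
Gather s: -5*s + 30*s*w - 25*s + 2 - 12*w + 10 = s*(30*w - 30) - 12*w + 12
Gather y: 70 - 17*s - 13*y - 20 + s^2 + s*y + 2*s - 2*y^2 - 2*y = s^2 - 15*s - 2*y^2 + y*(s - 15) + 50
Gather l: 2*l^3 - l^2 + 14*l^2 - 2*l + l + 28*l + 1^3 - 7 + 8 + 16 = 2*l^3 + 13*l^2 + 27*l + 18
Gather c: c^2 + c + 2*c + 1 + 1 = c^2 + 3*c + 2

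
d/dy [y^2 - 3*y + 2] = 2*y - 3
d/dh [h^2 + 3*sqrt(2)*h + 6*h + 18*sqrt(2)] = 2*h + 3*sqrt(2) + 6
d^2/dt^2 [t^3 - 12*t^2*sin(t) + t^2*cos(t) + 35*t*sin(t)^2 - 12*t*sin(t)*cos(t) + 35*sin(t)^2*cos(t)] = 12*t^2*sin(t) - t^2*cos(t) - 4*t*sin(t) + 24*t*sin(2*t) - 48*t*cos(t) + 70*t*cos(2*t) + 6*t - 24*sin(t) + 70*sin(2*t) - 27*cos(t)/4 - 24*cos(2*t) + 315*cos(3*t)/4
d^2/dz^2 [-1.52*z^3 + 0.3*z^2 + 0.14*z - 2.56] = 0.6 - 9.12*z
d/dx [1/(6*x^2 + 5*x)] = (-12*x - 5)/(x^2*(6*x + 5)^2)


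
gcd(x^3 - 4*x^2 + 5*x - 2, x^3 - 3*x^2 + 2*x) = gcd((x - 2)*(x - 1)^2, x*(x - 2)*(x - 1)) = x^2 - 3*x + 2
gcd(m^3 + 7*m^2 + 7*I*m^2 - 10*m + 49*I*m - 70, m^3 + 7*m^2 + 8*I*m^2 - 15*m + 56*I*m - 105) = m^2 + m*(7 + 5*I) + 35*I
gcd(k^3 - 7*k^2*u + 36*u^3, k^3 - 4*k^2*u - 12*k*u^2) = -k^2 + 4*k*u + 12*u^2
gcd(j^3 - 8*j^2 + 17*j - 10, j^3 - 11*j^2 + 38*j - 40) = j^2 - 7*j + 10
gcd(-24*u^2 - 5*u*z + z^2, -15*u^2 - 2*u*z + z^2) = 3*u + z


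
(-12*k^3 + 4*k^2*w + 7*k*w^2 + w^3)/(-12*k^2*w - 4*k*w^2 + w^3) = (-6*k^2 + 5*k*w + w^2)/(w*(-6*k + w))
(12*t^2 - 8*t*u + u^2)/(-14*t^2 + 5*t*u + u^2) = (-6*t + u)/(7*t + u)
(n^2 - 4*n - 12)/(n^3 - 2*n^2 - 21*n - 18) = (n + 2)/(n^2 + 4*n + 3)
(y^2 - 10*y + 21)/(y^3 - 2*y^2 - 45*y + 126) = (y - 7)/(y^2 + y - 42)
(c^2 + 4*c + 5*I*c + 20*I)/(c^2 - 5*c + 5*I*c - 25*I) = (c + 4)/(c - 5)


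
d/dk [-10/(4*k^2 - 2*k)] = 5*(4*k - 1)/(k^2*(2*k - 1)^2)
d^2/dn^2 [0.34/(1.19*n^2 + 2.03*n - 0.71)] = (-0.962948*n^2 - 1.642676*n + 0.34*(2.38*n + 2.03)*(4.76*n + 4.06) + 0.574532)/(1.19*n^2 + 2.03*n - 0.71)^3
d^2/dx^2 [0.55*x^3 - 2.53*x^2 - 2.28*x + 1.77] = 3.3*x - 5.06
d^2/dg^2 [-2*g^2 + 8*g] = -4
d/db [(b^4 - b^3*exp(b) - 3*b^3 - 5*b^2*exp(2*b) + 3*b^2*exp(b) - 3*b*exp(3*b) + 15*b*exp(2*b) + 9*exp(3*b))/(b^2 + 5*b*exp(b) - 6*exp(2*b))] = (-6*b^5*exp(b) + 2*b^5 + 2*b^4*exp(2*b) + 32*b^4*exp(b) - 3*b^4 - 40*b^3*exp(3*b) - 40*b^3*exp(2*b) - 30*b^3*exp(b) - 30*b^2*exp(4*b) + 116*b^2*exp(3*b) + 54*b^2*exp(2*b) + 18*b*exp(5*b) + 150*b*exp(4*b) - 54*b*exp(3*b) - 36*exp(5*b) - 135*exp(4*b))/(b^4 + 10*b^3*exp(b) + 13*b^2*exp(2*b) - 60*b*exp(3*b) + 36*exp(4*b))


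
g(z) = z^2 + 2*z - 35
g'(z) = 2*z + 2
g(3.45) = -16.20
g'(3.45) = 8.90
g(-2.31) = -34.28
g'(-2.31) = -2.62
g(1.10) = -31.59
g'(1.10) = 4.20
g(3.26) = -17.85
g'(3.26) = 8.52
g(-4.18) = -25.89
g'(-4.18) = -6.36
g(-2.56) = -33.57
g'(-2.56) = -3.12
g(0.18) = -34.61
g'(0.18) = 2.36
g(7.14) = 30.26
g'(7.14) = 16.28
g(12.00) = 133.00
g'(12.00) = 26.00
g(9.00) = 64.00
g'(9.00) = 20.00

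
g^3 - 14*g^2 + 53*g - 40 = (g - 8)*(g - 5)*(g - 1)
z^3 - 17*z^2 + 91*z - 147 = (z - 7)^2*(z - 3)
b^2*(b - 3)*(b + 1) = b^4 - 2*b^3 - 3*b^2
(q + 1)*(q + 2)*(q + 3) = q^3 + 6*q^2 + 11*q + 6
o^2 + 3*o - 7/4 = (o - 1/2)*(o + 7/2)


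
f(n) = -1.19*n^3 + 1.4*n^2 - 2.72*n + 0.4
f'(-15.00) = -847.97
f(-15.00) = 4372.45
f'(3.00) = -26.45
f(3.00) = -27.29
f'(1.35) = -5.45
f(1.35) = -3.65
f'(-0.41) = -4.47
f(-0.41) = 1.83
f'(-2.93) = -41.57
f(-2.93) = 50.32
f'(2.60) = -19.57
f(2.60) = -18.12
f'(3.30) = -32.36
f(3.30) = -36.10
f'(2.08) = -12.34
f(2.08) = -9.91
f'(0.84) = -2.89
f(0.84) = -1.60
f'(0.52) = -2.23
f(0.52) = -0.80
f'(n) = -3.57*n^2 + 2.8*n - 2.72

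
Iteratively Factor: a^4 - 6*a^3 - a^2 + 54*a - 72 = (a - 2)*(a^3 - 4*a^2 - 9*a + 36) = (a - 3)*(a - 2)*(a^2 - a - 12) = (a - 3)*(a - 2)*(a + 3)*(a - 4)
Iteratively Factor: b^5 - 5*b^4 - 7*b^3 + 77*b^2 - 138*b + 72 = (b - 3)*(b^4 - 2*b^3 - 13*b^2 + 38*b - 24) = (b - 3)*(b + 4)*(b^3 - 6*b^2 + 11*b - 6) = (b - 3)^2*(b + 4)*(b^2 - 3*b + 2) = (b - 3)^2*(b - 2)*(b + 4)*(b - 1)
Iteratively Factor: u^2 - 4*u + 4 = (u - 2)*(u - 2)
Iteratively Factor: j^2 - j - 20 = (j - 5)*(j + 4)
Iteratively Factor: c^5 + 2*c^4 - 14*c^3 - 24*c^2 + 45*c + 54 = (c - 2)*(c^4 + 4*c^3 - 6*c^2 - 36*c - 27) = (c - 2)*(c + 3)*(c^3 + c^2 - 9*c - 9) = (c - 3)*(c - 2)*(c + 3)*(c^2 + 4*c + 3) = (c - 3)*(c - 2)*(c + 3)^2*(c + 1)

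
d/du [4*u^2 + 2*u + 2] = 8*u + 2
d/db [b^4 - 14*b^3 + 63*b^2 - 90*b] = 4*b^3 - 42*b^2 + 126*b - 90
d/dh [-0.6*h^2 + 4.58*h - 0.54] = 4.58 - 1.2*h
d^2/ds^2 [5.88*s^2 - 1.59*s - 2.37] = 11.7600000000000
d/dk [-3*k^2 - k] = -6*k - 1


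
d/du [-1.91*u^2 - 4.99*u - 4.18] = -3.82*u - 4.99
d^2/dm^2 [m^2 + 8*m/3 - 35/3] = 2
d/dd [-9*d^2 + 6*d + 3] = 6 - 18*d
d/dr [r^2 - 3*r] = 2*r - 3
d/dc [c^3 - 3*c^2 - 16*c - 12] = 3*c^2 - 6*c - 16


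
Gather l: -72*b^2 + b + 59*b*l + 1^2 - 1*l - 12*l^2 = -72*b^2 + b - 12*l^2 + l*(59*b - 1) + 1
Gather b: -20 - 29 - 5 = -54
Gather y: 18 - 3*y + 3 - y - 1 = 20 - 4*y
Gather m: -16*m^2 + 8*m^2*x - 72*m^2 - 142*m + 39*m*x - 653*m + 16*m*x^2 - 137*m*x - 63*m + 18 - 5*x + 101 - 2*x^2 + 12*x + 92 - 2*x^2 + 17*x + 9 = m^2*(8*x - 88) + m*(16*x^2 - 98*x - 858) - 4*x^2 + 24*x + 220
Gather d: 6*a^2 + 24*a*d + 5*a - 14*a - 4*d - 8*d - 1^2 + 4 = 6*a^2 - 9*a + d*(24*a - 12) + 3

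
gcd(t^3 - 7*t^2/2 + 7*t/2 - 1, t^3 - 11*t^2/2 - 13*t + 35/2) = t - 1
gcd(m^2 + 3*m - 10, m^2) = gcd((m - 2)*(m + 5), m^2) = 1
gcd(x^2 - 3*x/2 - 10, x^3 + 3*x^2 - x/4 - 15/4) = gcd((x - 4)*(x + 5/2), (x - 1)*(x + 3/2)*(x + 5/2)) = x + 5/2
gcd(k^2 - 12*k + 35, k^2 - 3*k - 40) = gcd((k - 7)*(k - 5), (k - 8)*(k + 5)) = 1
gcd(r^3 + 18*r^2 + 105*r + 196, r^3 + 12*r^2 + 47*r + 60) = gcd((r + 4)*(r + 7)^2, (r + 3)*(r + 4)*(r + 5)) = r + 4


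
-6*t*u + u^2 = u*(-6*t + u)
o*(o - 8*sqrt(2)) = o^2 - 8*sqrt(2)*o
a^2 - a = a*(a - 1)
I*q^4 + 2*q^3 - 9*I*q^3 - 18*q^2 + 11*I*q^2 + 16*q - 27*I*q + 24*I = (q - 8)*(q - 3*I)*(q + I)*(I*q - I)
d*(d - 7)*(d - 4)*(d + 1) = d^4 - 10*d^3 + 17*d^2 + 28*d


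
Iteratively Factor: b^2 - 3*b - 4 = (b + 1)*(b - 4)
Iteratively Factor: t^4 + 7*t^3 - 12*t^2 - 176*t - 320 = (t + 4)*(t^3 + 3*t^2 - 24*t - 80) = (t - 5)*(t + 4)*(t^2 + 8*t + 16) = (t - 5)*(t + 4)^2*(t + 4)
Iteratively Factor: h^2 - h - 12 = (h + 3)*(h - 4)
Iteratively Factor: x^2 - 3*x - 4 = (x - 4)*(x + 1)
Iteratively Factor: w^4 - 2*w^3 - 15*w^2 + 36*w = (w - 3)*(w^3 + w^2 - 12*w) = (w - 3)^2*(w^2 + 4*w) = w*(w - 3)^2*(w + 4)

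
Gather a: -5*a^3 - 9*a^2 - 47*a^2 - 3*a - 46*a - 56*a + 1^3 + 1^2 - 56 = -5*a^3 - 56*a^2 - 105*a - 54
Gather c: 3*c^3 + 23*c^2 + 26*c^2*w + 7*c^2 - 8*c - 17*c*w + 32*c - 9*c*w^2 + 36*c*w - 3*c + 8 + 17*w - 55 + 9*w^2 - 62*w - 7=3*c^3 + c^2*(26*w + 30) + c*(-9*w^2 + 19*w + 21) + 9*w^2 - 45*w - 54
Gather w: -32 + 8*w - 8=8*w - 40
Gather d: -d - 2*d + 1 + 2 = 3 - 3*d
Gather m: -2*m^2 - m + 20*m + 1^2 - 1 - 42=-2*m^2 + 19*m - 42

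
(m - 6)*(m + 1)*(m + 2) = m^3 - 3*m^2 - 16*m - 12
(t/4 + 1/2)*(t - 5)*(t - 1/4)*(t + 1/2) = t^4/4 - 11*t^3/16 - 87*t^2/32 - 17*t/32 + 5/16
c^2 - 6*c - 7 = (c - 7)*(c + 1)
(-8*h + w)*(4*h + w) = -32*h^2 - 4*h*w + w^2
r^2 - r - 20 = (r - 5)*(r + 4)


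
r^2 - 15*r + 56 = (r - 8)*(r - 7)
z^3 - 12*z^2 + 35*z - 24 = (z - 8)*(z - 3)*(z - 1)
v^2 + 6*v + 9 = (v + 3)^2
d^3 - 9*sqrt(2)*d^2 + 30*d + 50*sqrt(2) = (d - 5*sqrt(2))^2*(d + sqrt(2))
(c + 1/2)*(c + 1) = c^2 + 3*c/2 + 1/2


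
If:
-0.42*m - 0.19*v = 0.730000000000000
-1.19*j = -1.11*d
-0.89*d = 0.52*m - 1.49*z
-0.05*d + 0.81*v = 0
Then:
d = 1.70192520766323*z + 1.03235987348827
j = 1.58751006765225*z + 0.962957529052086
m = -0.0475258361928297*z - 1.76692362962416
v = 0.10505711158415*z + 0.06372591811656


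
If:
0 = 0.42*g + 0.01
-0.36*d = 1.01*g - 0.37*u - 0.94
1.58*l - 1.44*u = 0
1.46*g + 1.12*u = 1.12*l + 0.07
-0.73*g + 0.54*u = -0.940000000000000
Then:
No Solution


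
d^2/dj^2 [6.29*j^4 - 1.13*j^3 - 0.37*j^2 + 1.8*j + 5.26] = 75.48*j^2 - 6.78*j - 0.74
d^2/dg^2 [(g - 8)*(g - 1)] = 2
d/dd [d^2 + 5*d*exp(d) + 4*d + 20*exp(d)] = 5*d*exp(d) + 2*d + 25*exp(d) + 4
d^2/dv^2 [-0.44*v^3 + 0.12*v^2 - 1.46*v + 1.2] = 0.24 - 2.64*v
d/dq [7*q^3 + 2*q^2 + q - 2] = 21*q^2 + 4*q + 1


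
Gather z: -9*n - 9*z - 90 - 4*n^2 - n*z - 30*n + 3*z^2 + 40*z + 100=-4*n^2 - 39*n + 3*z^2 + z*(31 - n) + 10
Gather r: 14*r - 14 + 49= 14*r + 35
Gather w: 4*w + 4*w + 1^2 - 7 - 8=8*w - 14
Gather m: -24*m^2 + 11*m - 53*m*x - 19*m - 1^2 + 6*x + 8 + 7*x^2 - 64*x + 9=-24*m^2 + m*(-53*x - 8) + 7*x^2 - 58*x + 16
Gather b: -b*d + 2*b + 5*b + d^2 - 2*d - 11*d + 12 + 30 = b*(7 - d) + d^2 - 13*d + 42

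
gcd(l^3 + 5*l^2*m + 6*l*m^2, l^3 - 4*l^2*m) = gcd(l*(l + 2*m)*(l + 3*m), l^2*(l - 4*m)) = l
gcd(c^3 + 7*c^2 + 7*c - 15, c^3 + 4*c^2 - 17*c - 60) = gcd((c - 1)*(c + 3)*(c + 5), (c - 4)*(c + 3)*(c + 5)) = c^2 + 8*c + 15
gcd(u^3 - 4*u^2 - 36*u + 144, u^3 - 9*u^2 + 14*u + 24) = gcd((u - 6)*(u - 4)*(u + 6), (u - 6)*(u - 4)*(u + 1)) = u^2 - 10*u + 24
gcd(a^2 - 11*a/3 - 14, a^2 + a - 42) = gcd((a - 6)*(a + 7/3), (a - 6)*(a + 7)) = a - 6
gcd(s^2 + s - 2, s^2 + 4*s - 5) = s - 1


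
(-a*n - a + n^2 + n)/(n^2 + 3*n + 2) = (-a + n)/(n + 2)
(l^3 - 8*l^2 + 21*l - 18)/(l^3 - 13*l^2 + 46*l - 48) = (l - 3)/(l - 8)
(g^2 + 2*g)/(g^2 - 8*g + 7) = g*(g + 2)/(g^2 - 8*g + 7)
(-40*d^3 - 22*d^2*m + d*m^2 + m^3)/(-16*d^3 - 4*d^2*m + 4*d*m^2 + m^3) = (5*d - m)/(2*d - m)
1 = 1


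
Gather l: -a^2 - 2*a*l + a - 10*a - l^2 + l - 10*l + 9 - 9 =-a^2 - 9*a - l^2 + l*(-2*a - 9)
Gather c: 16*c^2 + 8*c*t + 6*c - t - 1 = 16*c^2 + c*(8*t + 6) - t - 1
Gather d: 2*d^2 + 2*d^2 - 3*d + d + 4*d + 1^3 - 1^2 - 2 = 4*d^2 + 2*d - 2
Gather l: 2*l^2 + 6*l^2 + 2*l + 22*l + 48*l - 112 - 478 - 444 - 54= 8*l^2 + 72*l - 1088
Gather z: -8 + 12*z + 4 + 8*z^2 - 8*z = 8*z^2 + 4*z - 4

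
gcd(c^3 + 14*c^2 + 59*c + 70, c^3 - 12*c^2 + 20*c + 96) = c + 2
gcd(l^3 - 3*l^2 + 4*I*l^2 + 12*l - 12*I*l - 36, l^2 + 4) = l - 2*I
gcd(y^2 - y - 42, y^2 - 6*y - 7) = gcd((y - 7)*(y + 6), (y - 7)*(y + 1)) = y - 7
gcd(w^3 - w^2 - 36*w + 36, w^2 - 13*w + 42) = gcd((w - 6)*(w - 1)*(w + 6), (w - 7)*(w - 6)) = w - 6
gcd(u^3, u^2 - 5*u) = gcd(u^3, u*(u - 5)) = u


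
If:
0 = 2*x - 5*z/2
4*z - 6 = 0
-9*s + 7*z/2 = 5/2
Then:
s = 11/36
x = 15/8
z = 3/2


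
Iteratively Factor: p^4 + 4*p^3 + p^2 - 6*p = (p - 1)*(p^3 + 5*p^2 + 6*p) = (p - 1)*(p + 2)*(p^2 + 3*p) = (p - 1)*(p + 2)*(p + 3)*(p)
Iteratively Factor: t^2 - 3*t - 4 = (t + 1)*(t - 4)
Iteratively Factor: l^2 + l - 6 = (l - 2)*(l + 3)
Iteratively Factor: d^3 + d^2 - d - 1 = (d - 1)*(d^2 + 2*d + 1) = (d - 1)*(d + 1)*(d + 1)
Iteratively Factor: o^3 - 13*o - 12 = (o + 3)*(o^2 - 3*o - 4) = (o - 4)*(o + 3)*(o + 1)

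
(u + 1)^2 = u^2 + 2*u + 1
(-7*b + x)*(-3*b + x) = 21*b^2 - 10*b*x + x^2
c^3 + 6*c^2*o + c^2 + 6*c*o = c*(c + 1)*(c + 6*o)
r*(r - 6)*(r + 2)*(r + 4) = r^4 - 28*r^2 - 48*r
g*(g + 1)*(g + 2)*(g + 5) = g^4 + 8*g^3 + 17*g^2 + 10*g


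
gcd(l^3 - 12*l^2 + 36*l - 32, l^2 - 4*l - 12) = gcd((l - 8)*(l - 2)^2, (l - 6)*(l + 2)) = 1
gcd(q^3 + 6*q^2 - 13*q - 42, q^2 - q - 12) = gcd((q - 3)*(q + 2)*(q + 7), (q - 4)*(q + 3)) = 1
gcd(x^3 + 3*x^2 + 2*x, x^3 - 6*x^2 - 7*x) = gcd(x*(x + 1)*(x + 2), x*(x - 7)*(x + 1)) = x^2 + x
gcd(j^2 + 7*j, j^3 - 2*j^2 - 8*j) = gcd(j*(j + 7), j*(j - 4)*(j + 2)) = j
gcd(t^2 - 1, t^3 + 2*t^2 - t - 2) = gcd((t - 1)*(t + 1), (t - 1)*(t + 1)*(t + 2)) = t^2 - 1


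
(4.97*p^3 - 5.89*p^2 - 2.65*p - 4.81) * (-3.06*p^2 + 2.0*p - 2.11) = -15.2082*p^5 + 27.9634*p^4 - 14.1577*p^3 + 21.8465*p^2 - 4.0285*p + 10.1491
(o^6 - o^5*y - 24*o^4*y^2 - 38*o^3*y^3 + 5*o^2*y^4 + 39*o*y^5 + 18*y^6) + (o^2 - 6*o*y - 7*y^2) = o^6 - o^5*y - 24*o^4*y^2 - 38*o^3*y^3 + 5*o^2*y^4 + o^2 + 39*o*y^5 - 6*o*y + 18*y^6 - 7*y^2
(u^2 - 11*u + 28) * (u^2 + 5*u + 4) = u^4 - 6*u^3 - 23*u^2 + 96*u + 112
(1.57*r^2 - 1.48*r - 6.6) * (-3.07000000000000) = -4.8199*r^2 + 4.5436*r + 20.262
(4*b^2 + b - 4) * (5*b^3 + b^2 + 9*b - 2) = 20*b^5 + 9*b^4 + 17*b^3 - 3*b^2 - 38*b + 8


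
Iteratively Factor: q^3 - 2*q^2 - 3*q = (q)*(q^2 - 2*q - 3) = q*(q + 1)*(q - 3)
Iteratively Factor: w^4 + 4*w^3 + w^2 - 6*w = (w + 2)*(w^3 + 2*w^2 - 3*w) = (w - 1)*(w + 2)*(w^2 + 3*w) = (w - 1)*(w + 2)*(w + 3)*(w)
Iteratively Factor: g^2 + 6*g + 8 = (g + 4)*(g + 2)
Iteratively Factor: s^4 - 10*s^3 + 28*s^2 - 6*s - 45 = (s + 1)*(s^3 - 11*s^2 + 39*s - 45) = (s - 3)*(s + 1)*(s^2 - 8*s + 15) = (s - 5)*(s - 3)*(s + 1)*(s - 3)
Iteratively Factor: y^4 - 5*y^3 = (y - 5)*(y^3) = y*(y - 5)*(y^2) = y^2*(y - 5)*(y)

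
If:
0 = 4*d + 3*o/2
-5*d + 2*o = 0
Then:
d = 0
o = 0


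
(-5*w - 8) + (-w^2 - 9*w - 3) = -w^2 - 14*w - 11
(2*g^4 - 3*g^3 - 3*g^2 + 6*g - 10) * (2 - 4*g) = -8*g^5 + 16*g^4 + 6*g^3 - 30*g^2 + 52*g - 20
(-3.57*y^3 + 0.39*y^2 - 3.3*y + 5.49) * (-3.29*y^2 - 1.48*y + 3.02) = 11.7453*y^5 + 4.0005*y^4 - 0.5016*y^3 - 12.0003*y^2 - 18.0912*y + 16.5798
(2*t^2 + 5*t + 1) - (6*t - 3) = 2*t^2 - t + 4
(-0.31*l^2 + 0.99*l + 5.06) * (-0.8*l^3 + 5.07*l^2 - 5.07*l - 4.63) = 0.248*l^5 - 2.3637*l^4 + 2.543*l^3 + 22.0702*l^2 - 30.2379*l - 23.4278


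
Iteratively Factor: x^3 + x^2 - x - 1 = (x + 1)*(x^2 - 1) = (x + 1)^2*(x - 1)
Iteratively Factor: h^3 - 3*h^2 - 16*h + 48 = (h - 3)*(h^2 - 16) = (h - 4)*(h - 3)*(h + 4)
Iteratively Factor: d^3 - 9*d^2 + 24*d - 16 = (d - 1)*(d^2 - 8*d + 16) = (d - 4)*(d - 1)*(d - 4)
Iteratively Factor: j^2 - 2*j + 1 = (j - 1)*(j - 1)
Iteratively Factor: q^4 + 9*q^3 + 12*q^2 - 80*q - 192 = (q + 4)*(q^3 + 5*q^2 - 8*q - 48) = (q + 4)^2*(q^2 + q - 12) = (q - 3)*(q + 4)^2*(q + 4)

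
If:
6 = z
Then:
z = 6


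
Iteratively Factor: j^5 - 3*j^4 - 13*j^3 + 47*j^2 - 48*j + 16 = (j - 1)*(j^4 - 2*j^3 - 15*j^2 + 32*j - 16) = (j - 1)^2*(j^3 - j^2 - 16*j + 16) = (j - 1)^3*(j^2 - 16) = (j - 4)*(j - 1)^3*(j + 4)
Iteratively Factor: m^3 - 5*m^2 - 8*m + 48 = (m + 3)*(m^2 - 8*m + 16) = (m - 4)*(m + 3)*(m - 4)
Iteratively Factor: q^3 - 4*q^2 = (q)*(q^2 - 4*q) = q^2*(q - 4)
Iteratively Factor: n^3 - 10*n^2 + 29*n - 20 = (n - 4)*(n^2 - 6*n + 5) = (n - 4)*(n - 1)*(n - 5)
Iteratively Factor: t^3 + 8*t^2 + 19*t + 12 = (t + 4)*(t^2 + 4*t + 3) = (t + 1)*(t + 4)*(t + 3)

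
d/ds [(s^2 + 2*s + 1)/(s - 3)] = (s^2 - 6*s - 7)/(s^2 - 6*s + 9)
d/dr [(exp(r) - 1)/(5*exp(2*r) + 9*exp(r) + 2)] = ((1 - exp(r))*(10*exp(r) + 9) + 5*exp(2*r) + 9*exp(r) + 2)*exp(r)/(5*exp(2*r) + 9*exp(r) + 2)^2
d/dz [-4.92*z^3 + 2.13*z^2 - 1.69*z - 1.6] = -14.76*z^2 + 4.26*z - 1.69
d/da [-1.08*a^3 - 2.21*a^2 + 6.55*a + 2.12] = -3.24*a^2 - 4.42*a + 6.55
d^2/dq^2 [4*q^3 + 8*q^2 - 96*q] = 24*q + 16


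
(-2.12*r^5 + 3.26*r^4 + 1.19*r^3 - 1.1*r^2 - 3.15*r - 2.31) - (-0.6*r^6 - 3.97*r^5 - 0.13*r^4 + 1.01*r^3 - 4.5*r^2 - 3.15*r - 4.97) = 0.6*r^6 + 1.85*r^5 + 3.39*r^4 + 0.18*r^3 + 3.4*r^2 + 2.66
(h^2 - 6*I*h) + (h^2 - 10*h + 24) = 2*h^2 - 10*h - 6*I*h + 24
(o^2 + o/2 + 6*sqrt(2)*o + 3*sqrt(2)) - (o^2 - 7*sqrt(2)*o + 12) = o/2 + 13*sqrt(2)*o - 12 + 3*sqrt(2)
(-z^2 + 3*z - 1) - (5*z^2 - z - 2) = -6*z^2 + 4*z + 1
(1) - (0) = 1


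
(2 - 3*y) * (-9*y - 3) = 27*y^2 - 9*y - 6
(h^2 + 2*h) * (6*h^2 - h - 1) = 6*h^4 + 11*h^3 - 3*h^2 - 2*h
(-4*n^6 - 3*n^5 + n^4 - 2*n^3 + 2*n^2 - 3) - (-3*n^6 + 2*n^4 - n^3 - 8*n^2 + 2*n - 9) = -n^6 - 3*n^5 - n^4 - n^3 + 10*n^2 - 2*n + 6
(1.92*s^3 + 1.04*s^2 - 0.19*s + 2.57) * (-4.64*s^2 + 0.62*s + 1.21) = -8.9088*s^5 - 3.6352*s^4 + 3.8496*s^3 - 10.7842*s^2 + 1.3635*s + 3.1097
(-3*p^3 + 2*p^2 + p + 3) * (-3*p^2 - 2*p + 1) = 9*p^5 - 10*p^3 - 9*p^2 - 5*p + 3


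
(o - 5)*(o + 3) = o^2 - 2*o - 15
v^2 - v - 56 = (v - 8)*(v + 7)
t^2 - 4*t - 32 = (t - 8)*(t + 4)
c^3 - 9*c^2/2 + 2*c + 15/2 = (c - 3)*(c - 5/2)*(c + 1)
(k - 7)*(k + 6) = k^2 - k - 42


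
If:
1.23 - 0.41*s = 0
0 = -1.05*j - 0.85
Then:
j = -0.81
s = 3.00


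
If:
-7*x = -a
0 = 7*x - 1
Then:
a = 1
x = 1/7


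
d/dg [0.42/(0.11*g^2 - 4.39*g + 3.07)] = (1.8438 - 0.0924*g)/(0.11*g^2 - 4.39*g + 3.07)^2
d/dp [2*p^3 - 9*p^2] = 6*p*(p - 3)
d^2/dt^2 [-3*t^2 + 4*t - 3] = -6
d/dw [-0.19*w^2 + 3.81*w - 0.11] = 3.81 - 0.38*w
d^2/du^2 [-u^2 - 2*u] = -2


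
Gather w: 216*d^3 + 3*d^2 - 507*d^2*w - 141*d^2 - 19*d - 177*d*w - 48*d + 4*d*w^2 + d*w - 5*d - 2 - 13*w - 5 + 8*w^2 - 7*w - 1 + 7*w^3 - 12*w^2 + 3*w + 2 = 216*d^3 - 138*d^2 - 72*d + 7*w^3 + w^2*(4*d - 4) + w*(-507*d^2 - 176*d - 17) - 6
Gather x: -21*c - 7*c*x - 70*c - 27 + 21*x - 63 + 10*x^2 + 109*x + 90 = -91*c + 10*x^2 + x*(130 - 7*c)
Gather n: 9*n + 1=9*n + 1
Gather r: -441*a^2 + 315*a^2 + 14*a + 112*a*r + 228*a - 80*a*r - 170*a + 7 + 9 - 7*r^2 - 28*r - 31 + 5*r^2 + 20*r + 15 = -126*a^2 + 72*a - 2*r^2 + r*(32*a - 8)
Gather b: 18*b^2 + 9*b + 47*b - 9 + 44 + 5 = 18*b^2 + 56*b + 40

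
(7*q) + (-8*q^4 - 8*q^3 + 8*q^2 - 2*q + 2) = -8*q^4 - 8*q^3 + 8*q^2 + 5*q + 2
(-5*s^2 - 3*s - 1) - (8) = -5*s^2 - 3*s - 9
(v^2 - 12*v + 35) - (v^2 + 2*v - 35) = 70 - 14*v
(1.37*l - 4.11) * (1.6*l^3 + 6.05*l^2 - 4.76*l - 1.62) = 2.192*l^4 + 1.7125*l^3 - 31.3867*l^2 + 17.3442*l + 6.6582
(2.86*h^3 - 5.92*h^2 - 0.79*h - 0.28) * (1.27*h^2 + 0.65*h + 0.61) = 3.6322*h^5 - 5.6594*h^4 - 3.1067*h^3 - 4.4803*h^2 - 0.6639*h - 0.1708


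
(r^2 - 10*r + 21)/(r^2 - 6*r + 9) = (r - 7)/(r - 3)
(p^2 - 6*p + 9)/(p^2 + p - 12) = (p - 3)/(p + 4)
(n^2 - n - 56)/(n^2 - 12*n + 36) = (n^2 - n - 56)/(n^2 - 12*n + 36)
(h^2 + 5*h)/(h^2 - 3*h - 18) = h*(h + 5)/(h^2 - 3*h - 18)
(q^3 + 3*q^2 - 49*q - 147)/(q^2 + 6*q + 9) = (q^2 - 49)/(q + 3)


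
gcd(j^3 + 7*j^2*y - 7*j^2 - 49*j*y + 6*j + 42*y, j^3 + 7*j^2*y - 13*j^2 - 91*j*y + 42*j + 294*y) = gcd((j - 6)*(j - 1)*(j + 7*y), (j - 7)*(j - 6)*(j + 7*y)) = j^2 + 7*j*y - 6*j - 42*y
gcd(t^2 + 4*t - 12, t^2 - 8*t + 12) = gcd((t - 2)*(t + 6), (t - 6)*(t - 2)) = t - 2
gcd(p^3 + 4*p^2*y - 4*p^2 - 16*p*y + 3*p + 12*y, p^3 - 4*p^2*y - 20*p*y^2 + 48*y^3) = p + 4*y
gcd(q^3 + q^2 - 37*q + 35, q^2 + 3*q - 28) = q + 7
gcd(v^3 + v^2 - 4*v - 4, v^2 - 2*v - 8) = v + 2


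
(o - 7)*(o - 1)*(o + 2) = o^3 - 6*o^2 - 9*o + 14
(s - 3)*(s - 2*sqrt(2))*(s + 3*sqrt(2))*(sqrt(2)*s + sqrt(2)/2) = sqrt(2)*s^4 - 5*sqrt(2)*s^3/2 + 2*s^3 - 27*sqrt(2)*s^2/2 - 5*s^2 - 3*s + 30*sqrt(2)*s + 18*sqrt(2)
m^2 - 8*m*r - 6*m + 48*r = (m - 6)*(m - 8*r)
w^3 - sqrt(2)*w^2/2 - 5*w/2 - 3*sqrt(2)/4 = (w - 3*sqrt(2)/2)*(w + sqrt(2)/2)^2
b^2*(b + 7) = b^3 + 7*b^2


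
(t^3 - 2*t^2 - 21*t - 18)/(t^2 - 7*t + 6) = (t^2 + 4*t + 3)/(t - 1)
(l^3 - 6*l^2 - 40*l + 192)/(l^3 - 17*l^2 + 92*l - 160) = (l + 6)/(l - 5)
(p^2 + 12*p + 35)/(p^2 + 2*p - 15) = (p + 7)/(p - 3)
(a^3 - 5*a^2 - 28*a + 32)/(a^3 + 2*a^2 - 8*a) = (a^2 - 9*a + 8)/(a*(a - 2))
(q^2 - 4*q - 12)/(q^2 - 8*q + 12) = (q + 2)/(q - 2)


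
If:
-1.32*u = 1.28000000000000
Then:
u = -0.97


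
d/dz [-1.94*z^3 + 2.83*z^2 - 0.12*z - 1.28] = -5.82*z^2 + 5.66*z - 0.12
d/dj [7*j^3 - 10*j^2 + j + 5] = 21*j^2 - 20*j + 1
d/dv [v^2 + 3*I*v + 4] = 2*v + 3*I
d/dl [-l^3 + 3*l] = 3 - 3*l^2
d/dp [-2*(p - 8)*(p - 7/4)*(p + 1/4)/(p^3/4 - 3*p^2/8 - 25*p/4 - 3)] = (-256*p^4 + 2340*p^3 - 6667*p^2 - 7632*p + 1640)/(4*p^6 - 12*p^5 - 191*p^4 + 204*p^3 + 2644*p^2 + 2400*p + 576)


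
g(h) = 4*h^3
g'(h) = 12*h^2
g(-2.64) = -73.60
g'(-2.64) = 83.64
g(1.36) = 10.06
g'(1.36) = 22.20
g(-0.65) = -1.10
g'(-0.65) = 5.07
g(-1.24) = -7.63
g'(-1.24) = 18.45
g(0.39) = 0.24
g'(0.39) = 1.83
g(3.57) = 182.00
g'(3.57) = 152.94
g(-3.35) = -150.38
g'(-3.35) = 134.67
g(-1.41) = -11.21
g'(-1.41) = 23.86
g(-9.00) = -2916.00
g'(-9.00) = 972.00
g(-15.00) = -13500.00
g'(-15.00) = 2700.00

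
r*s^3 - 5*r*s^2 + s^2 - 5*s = s*(s - 5)*(r*s + 1)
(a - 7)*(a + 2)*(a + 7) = a^3 + 2*a^2 - 49*a - 98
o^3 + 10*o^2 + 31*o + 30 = (o + 2)*(o + 3)*(o + 5)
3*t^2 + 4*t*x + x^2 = (t + x)*(3*t + x)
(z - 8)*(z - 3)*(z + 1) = z^3 - 10*z^2 + 13*z + 24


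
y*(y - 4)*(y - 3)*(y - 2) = y^4 - 9*y^3 + 26*y^2 - 24*y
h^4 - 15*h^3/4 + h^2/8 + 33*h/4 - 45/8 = (h - 3)*(h - 5/4)*(h - 1)*(h + 3/2)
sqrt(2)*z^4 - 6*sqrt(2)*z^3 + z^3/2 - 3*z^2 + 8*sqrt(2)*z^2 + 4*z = z*(z - 4)*(z - 2)*(sqrt(2)*z + 1/2)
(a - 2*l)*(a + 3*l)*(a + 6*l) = a^3 + 7*a^2*l - 36*l^3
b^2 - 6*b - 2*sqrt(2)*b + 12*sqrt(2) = (b - 6)*(b - 2*sqrt(2))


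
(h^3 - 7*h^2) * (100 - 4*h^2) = -4*h^5 + 28*h^4 + 100*h^3 - 700*h^2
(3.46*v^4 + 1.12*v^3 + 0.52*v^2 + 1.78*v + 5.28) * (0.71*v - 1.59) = 2.4566*v^5 - 4.7062*v^4 - 1.4116*v^3 + 0.437*v^2 + 0.9186*v - 8.3952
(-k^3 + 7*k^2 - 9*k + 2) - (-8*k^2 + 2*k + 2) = -k^3 + 15*k^2 - 11*k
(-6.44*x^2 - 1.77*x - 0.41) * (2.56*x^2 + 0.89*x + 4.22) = -16.4864*x^4 - 10.2628*x^3 - 29.8017*x^2 - 7.8343*x - 1.7302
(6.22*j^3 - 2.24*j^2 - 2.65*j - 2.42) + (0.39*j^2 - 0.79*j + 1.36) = 6.22*j^3 - 1.85*j^2 - 3.44*j - 1.06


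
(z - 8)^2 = z^2 - 16*z + 64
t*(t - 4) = t^2 - 4*t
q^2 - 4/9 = (q - 2/3)*(q + 2/3)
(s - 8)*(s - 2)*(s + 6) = s^3 - 4*s^2 - 44*s + 96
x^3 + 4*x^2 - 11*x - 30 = (x - 3)*(x + 2)*(x + 5)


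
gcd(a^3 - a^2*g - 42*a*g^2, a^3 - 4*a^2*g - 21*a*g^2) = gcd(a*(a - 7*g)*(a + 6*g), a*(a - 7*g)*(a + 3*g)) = a^2 - 7*a*g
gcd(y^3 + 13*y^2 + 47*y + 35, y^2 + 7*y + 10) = y + 5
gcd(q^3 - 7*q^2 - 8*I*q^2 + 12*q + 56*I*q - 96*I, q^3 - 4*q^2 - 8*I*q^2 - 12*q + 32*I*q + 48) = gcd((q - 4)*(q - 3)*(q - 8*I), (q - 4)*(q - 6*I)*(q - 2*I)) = q - 4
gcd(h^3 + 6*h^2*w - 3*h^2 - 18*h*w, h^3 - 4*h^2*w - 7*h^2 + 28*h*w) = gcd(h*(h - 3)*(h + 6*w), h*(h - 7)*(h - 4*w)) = h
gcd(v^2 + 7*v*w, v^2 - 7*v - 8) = 1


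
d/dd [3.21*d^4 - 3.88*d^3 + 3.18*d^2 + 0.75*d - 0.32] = 12.84*d^3 - 11.64*d^2 + 6.36*d + 0.75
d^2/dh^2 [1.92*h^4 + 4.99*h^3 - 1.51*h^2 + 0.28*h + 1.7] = 23.04*h^2 + 29.94*h - 3.02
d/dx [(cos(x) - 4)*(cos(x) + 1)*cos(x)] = (-3*cos(x)^2 + 6*cos(x) + 4)*sin(x)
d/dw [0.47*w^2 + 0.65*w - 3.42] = 0.94*w + 0.65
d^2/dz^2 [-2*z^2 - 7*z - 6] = -4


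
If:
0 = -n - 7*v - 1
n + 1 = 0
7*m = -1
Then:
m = -1/7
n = -1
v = 0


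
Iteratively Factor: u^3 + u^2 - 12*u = (u + 4)*(u^2 - 3*u) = u*(u + 4)*(u - 3)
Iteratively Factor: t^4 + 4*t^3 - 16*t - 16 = (t + 2)*(t^3 + 2*t^2 - 4*t - 8) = (t + 2)^2*(t^2 - 4) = (t + 2)^3*(t - 2)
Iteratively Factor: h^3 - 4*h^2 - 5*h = (h - 5)*(h^2 + h) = (h - 5)*(h + 1)*(h)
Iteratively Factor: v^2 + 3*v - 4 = (v - 1)*(v + 4)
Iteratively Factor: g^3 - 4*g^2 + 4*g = (g)*(g^2 - 4*g + 4) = g*(g - 2)*(g - 2)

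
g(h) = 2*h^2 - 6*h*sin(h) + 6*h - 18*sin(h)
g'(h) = -6*h*cos(h) + 4*h - 6*sin(h) - 18*cos(h) + 6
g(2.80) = 20.82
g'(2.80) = 47.98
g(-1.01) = 6.09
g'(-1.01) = 0.69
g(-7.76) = 45.44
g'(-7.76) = -16.39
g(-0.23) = 2.51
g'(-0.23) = -9.73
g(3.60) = 65.04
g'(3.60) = 58.57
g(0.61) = -8.00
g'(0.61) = -12.75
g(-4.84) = 28.76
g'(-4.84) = -17.91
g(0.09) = -1.11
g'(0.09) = -12.64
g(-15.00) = 313.18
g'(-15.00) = -104.80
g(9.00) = 186.33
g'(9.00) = 105.13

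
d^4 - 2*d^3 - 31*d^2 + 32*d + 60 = (d - 6)*(d - 2)*(d + 1)*(d + 5)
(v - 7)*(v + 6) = v^2 - v - 42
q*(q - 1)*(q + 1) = q^3 - q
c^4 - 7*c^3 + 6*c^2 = c^2*(c - 6)*(c - 1)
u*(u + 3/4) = u^2 + 3*u/4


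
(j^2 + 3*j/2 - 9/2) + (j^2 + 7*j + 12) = 2*j^2 + 17*j/2 + 15/2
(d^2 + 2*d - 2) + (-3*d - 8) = d^2 - d - 10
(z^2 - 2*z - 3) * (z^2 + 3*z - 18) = z^4 + z^3 - 27*z^2 + 27*z + 54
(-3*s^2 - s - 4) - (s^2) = -4*s^2 - s - 4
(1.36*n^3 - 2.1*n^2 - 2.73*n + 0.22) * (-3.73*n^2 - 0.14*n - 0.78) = -5.0728*n^5 + 7.6426*n^4 + 9.4161*n^3 + 1.1996*n^2 + 2.0986*n - 0.1716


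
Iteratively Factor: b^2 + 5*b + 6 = (b + 3)*(b + 2)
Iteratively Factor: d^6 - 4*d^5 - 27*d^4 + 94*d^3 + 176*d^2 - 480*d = (d + 3)*(d^5 - 7*d^4 - 6*d^3 + 112*d^2 - 160*d) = (d - 2)*(d + 3)*(d^4 - 5*d^3 - 16*d^2 + 80*d) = (d - 2)*(d + 3)*(d + 4)*(d^3 - 9*d^2 + 20*d) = (d - 5)*(d - 2)*(d + 3)*(d + 4)*(d^2 - 4*d) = (d - 5)*(d - 4)*(d - 2)*(d + 3)*(d + 4)*(d)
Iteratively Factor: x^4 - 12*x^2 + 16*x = (x + 4)*(x^3 - 4*x^2 + 4*x) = (x - 2)*(x + 4)*(x^2 - 2*x) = (x - 2)^2*(x + 4)*(x)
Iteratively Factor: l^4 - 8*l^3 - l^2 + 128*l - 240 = (l - 3)*(l^3 - 5*l^2 - 16*l + 80) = (l - 5)*(l - 3)*(l^2 - 16) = (l - 5)*(l - 4)*(l - 3)*(l + 4)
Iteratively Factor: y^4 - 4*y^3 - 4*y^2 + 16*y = (y - 4)*(y^3 - 4*y) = y*(y - 4)*(y^2 - 4) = y*(y - 4)*(y + 2)*(y - 2)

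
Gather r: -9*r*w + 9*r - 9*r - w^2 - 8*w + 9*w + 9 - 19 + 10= -9*r*w - w^2 + w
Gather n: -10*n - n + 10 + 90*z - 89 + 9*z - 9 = -11*n + 99*z - 88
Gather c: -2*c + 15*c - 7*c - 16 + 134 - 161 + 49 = 6*c + 6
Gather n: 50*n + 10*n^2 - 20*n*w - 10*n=10*n^2 + n*(40 - 20*w)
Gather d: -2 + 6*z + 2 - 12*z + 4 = 4 - 6*z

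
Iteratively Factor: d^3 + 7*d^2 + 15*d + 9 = (d + 3)*(d^2 + 4*d + 3) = (d + 3)^2*(d + 1)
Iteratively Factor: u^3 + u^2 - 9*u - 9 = (u + 1)*(u^2 - 9) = (u + 1)*(u + 3)*(u - 3)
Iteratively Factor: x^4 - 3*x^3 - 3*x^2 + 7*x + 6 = (x - 2)*(x^3 - x^2 - 5*x - 3) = (x - 2)*(x + 1)*(x^2 - 2*x - 3) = (x - 2)*(x + 1)^2*(x - 3)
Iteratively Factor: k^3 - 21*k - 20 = (k + 4)*(k^2 - 4*k - 5) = (k + 1)*(k + 4)*(k - 5)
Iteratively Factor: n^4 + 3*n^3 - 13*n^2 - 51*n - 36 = (n - 4)*(n^3 + 7*n^2 + 15*n + 9) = (n - 4)*(n + 3)*(n^2 + 4*n + 3) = (n - 4)*(n + 1)*(n + 3)*(n + 3)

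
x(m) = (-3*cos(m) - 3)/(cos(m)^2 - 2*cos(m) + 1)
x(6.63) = -1642.14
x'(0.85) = 209.85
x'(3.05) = 0.07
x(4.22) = -0.73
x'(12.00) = -1625.26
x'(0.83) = 236.72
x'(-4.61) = 6.46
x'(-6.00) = 52536.85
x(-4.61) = -2.22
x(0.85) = -43.07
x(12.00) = -226.87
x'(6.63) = 19037.14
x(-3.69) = -0.13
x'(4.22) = -2.09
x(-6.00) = -3706.81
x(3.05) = -0.00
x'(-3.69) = 0.53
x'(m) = (2*sin(m)*cos(m) - 2*sin(m))*(-3*cos(m) - 3)/(cos(m)^2 - 2*cos(m) + 1)^2 + 3*sin(m)/(cos(m)^2 - 2*cos(m) + 1) = -3*(cos(m) + 3)*sin(m)/(cos(m) - 1)^3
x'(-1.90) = -3.28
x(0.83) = -47.53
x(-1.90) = -1.16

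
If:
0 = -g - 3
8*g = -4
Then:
No Solution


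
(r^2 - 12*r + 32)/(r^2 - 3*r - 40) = (r - 4)/(r + 5)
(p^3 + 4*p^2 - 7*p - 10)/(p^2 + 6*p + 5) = p - 2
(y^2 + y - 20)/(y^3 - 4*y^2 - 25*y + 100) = 1/(y - 5)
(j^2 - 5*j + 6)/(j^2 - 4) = (j - 3)/(j + 2)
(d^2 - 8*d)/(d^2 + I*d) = (d - 8)/(d + I)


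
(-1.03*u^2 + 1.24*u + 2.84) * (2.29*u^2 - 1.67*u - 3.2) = -2.3587*u^4 + 4.5597*u^3 + 7.7288*u^2 - 8.7108*u - 9.088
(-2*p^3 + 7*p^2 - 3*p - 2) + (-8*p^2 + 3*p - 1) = -2*p^3 - p^2 - 3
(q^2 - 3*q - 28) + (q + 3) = q^2 - 2*q - 25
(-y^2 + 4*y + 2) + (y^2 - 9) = 4*y - 7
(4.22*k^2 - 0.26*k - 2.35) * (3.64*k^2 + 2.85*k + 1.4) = 15.3608*k^4 + 11.0806*k^3 - 3.387*k^2 - 7.0615*k - 3.29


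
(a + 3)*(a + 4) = a^2 + 7*a + 12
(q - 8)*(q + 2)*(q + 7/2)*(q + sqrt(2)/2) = q^4 - 5*q^3/2 + sqrt(2)*q^3/2 - 37*q^2 - 5*sqrt(2)*q^2/4 - 56*q - 37*sqrt(2)*q/2 - 28*sqrt(2)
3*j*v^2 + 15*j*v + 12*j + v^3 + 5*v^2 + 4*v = (3*j + v)*(v + 1)*(v + 4)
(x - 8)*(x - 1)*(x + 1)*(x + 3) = x^4 - 5*x^3 - 25*x^2 + 5*x + 24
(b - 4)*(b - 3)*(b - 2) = b^3 - 9*b^2 + 26*b - 24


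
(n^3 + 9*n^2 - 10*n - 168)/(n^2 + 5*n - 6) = (n^2 + 3*n - 28)/(n - 1)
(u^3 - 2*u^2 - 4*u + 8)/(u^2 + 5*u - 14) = (u^2 - 4)/(u + 7)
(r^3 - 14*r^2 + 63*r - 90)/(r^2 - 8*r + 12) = (r^2 - 8*r + 15)/(r - 2)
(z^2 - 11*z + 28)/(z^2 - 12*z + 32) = (z - 7)/(z - 8)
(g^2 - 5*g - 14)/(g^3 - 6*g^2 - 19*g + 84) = (g + 2)/(g^2 + g - 12)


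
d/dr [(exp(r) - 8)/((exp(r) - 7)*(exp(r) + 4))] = (-exp(2*r) + 16*exp(r) - 52)*exp(r)/(exp(4*r) - 6*exp(3*r) - 47*exp(2*r) + 168*exp(r) + 784)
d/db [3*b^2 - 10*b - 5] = 6*b - 10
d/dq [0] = 0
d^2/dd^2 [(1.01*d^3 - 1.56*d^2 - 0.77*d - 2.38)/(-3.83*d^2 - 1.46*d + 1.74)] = (-1.4210854715202e-14*d^5 - 2.8421709430404e-14*d^4 - 12.623826*d^3 + 287.243628*d^2 + 92.292252*d + 55.226336)/(56.181887*d^6 + 64.249782*d^5 - 52.079574*d^4 - 55.266256*d^3 + 23.660172*d^2 + 13.260888*d - 5.268024)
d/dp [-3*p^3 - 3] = -9*p^2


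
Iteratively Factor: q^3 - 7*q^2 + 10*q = (q)*(q^2 - 7*q + 10) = q*(q - 2)*(q - 5)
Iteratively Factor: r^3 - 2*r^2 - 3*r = (r - 3)*(r^2 + r) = (r - 3)*(r + 1)*(r)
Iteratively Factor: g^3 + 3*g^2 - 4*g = (g - 1)*(g^2 + 4*g) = g*(g - 1)*(g + 4)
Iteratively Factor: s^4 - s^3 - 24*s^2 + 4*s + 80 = (s + 4)*(s^3 - 5*s^2 - 4*s + 20) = (s - 2)*(s + 4)*(s^2 - 3*s - 10) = (s - 2)*(s + 2)*(s + 4)*(s - 5)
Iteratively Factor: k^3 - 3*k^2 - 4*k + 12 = (k + 2)*(k^2 - 5*k + 6) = (k - 3)*(k + 2)*(k - 2)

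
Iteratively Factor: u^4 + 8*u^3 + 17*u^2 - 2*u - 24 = (u - 1)*(u^3 + 9*u^2 + 26*u + 24) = (u - 1)*(u + 2)*(u^2 + 7*u + 12) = (u - 1)*(u + 2)*(u + 4)*(u + 3)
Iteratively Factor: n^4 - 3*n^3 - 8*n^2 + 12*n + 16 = (n - 2)*(n^3 - n^2 - 10*n - 8) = (n - 4)*(n - 2)*(n^2 + 3*n + 2) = (n - 4)*(n - 2)*(n + 1)*(n + 2)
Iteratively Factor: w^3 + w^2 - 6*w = (w - 2)*(w^2 + 3*w) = w*(w - 2)*(w + 3)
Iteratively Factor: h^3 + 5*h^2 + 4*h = (h)*(h^2 + 5*h + 4) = h*(h + 4)*(h + 1)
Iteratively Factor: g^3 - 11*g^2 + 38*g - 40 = (g - 4)*(g^2 - 7*g + 10) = (g - 5)*(g - 4)*(g - 2)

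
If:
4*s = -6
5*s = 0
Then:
No Solution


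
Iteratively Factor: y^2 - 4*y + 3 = (y - 3)*(y - 1)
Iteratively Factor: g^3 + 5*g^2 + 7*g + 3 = (g + 1)*(g^2 + 4*g + 3) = (g + 1)*(g + 3)*(g + 1)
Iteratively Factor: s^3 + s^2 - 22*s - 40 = (s + 2)*(s^2 - s - 20) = (s + 2)*(s + 4)*(s - 5)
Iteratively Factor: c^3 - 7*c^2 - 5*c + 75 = (c - 5)*(c^2 - 2*c - 15) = (c - 5)^2*(c + 3)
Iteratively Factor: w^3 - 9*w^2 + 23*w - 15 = (w - 5)*(w^2 - 4*w + 3) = (w - 5)*(w - 3)*(w - 1)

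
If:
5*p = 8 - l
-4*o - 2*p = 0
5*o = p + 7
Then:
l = 18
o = 1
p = -2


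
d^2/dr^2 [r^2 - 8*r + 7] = 2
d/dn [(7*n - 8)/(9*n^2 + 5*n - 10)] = 3*(-21*n^2 + 48*n - 10)/(81*n^4 + 90*n^3 - 155*n^2 - 100*n + 100)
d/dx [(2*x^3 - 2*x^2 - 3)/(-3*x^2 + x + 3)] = (-6*x^4 + 4*x^3 + 16*x^2 - 30*x + 3)/(9*x^4 - 6*x^3 - 17*x^2 + 6*x + 9)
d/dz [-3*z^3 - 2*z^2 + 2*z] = -9*z^2 - 4*z + 2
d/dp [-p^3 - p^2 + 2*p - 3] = -3*p^2 - 2*p + 2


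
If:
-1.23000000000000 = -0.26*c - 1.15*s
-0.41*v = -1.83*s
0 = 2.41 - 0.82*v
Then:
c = 1.82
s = 0.66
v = 2.94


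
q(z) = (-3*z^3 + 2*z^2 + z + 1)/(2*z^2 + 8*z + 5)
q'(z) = (-4*z - 8)*(-3*z^3 + 2*z^2 + z + 1)/(2*z^2 + 8*z + 5)^2 + (-9*z^2 + 4*z + 1)/(2*z^2 + 8*z + 5)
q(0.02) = 0.20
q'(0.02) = -0.10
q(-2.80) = -46.36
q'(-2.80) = 133.20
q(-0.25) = 0.30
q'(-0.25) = -0.84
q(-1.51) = -5.71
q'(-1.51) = 5.71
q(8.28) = -7.47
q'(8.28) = -1.32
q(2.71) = -1.00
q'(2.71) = -0.86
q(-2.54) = -25.04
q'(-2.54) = 50.20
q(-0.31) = 0.36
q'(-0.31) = -1.30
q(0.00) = 0.20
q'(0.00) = -0.12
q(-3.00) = -97.00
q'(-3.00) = 480.00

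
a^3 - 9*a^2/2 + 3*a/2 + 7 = (a - 7/2)*(a - 2)*(a + 1)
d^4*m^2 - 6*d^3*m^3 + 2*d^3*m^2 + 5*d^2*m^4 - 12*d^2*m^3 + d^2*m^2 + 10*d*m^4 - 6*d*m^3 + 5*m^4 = (d - 5*m)*(d - m)*(d*m + m)^2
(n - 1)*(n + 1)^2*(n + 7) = n^4 + 8*n^3 + 6*n^2 - 8*n - 7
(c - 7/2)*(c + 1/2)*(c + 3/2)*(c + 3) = c^4 + 3*c^3/2 - 43*c^2/4 - 171*c/8 - 63/8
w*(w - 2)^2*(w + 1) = w^4 - 3*w^3 + 4*w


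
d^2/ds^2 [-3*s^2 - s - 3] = -6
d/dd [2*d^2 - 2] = 4*d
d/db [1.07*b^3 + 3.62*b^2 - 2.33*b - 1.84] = 3.21*b^2 + 7.24*b - 2.33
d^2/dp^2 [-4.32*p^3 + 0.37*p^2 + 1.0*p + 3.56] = 0.74 - 25.92*p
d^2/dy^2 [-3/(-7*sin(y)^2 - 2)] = 42*(-14*sin(y)^4 + 25*sin(y)^2 - 2)/(7*sin(y)^2 + 2)^3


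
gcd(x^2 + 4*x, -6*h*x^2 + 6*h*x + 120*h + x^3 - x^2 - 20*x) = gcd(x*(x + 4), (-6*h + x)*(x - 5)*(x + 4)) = x + 4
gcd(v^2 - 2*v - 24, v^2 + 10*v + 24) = v + 4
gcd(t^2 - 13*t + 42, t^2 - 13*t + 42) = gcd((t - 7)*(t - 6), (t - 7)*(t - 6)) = t^2 - 13*t + 42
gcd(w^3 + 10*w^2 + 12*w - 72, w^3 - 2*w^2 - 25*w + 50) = w - 2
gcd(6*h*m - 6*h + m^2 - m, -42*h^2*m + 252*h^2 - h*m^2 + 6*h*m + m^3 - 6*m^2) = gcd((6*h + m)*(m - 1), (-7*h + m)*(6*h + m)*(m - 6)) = 6*h + m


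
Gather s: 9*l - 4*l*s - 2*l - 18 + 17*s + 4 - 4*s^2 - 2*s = 7*l - 4*s^2 + s*(15 - 4*l) - 14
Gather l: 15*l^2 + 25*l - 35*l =15*l^2 - 10*l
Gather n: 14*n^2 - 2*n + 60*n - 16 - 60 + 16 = 14*n^2 + 58*n - 60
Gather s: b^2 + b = b^2 + b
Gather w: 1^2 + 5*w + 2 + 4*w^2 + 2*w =4*w^2 + 7*w + 3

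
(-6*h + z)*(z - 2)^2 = -6*h*z^2 + 24*h*z - 24*h + z^3 - 4*z^2 + 4*z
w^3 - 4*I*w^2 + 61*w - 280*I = (w - 7*I)*(w - 5*I)*(w + 8*I)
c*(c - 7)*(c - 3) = c^3 - 10*c^2 + 21*c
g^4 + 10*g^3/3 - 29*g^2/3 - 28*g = g*(g - 3)*(g + 7/3)*(g + 4)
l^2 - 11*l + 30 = (l - 6)*(l - 5)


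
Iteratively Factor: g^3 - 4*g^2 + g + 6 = (g + 1)*(g^2 - 5*g + 6) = (g - 2)*(g + 1)*(g - 3)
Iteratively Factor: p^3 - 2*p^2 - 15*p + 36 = (p - 3)*(p^2 + p - 12) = (p - 3)^2*(p + 4)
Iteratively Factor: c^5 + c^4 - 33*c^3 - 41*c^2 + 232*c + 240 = (c + 1)*(c^4 - 33*c^2 - 8*c + 240) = (c - 3)*(c + 1)*(c^3 + 3*c^2 - 24*c - 80) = (c - 3)*(c + 1)*(c + 4)*(c^2 - c - 20) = (c - 5)*(c - 3)*(c + 1)*(c + 4)*(c + 4)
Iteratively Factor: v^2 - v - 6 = (v + 2)*(v - 3)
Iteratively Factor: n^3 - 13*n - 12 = (n + 1)*(n^2 - n - 12) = (n + 1)*(n + 3)*(n - 4)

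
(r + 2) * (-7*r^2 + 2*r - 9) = -7*r^3 - 12*r^2 - 5*r - 18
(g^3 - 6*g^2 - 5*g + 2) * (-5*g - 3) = -5*g^4 + 27*g^3 + 43*g^2 + 5*g - 6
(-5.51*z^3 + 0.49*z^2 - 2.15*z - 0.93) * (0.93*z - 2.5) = -5.1243*z^4 + 14.2307*z^3 - 3.2245*z^2 + 4.5101*z + 2.325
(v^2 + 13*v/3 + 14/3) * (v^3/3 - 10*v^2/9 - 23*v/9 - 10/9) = v^5/3 + v^4/3 - 157*v^3/27 - 469*v^2/27 - 452*v/27 - 140/27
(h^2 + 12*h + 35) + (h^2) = 2*h^2 + 12*h + 35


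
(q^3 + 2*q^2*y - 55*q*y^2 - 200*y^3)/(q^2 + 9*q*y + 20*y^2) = (q^2 - 3*q*y - 40*y^2)/(q + 4*y)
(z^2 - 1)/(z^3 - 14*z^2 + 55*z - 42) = (z + 1)/(z^2 - 13*z + 42)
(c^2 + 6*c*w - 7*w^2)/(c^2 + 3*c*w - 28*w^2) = (-c + w)/(-c + 4*w)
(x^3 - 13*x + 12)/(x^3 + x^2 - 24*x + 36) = (x^2 + 3*x - 4)/(x^2 + 4*x - 12)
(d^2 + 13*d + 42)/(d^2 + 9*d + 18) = (d + 7)/(d + 3)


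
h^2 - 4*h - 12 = (h - 6)*(h + 2)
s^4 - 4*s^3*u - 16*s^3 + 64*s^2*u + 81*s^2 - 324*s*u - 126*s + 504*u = (s - 7)*(s - 6)*(s - 3)*(s - 4*u)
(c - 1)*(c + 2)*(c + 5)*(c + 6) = c^4 + 12*c^3 + 39*c^2 + 8*c - 60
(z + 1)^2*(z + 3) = z^3 + 5*z^2 + 7*z + 3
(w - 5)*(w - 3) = w^2 - 8*w + 15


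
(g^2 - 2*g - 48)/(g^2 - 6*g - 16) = (g + 6)/(g + 2)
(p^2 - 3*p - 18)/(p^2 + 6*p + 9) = (p - 6)/(p + 3)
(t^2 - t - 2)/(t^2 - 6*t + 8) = (t + 1)/(t - 4)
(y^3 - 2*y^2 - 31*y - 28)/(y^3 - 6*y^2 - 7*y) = (y + 4)/y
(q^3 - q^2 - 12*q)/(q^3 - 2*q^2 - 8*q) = (q + 3)/(q + 2)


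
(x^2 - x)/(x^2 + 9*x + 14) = x*(x - 1)/(x^2 + 9*x + 14)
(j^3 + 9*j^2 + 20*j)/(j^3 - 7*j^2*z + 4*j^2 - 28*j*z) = (-j - 5)/(-j + 7*z)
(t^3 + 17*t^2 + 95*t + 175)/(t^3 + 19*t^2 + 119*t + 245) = (t + 5)/(t + 7)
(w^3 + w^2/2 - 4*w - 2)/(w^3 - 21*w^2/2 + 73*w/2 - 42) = (2*w^3 + w^2 - 8*w - 4)/(2*w^3 - 21*w^2 + 73*w - 84)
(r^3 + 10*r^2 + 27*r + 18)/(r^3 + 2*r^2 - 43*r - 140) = (r^3 + 10*r^2 + 27*r + 18)/(r^3 + 2*r^2 - 43*r - 140)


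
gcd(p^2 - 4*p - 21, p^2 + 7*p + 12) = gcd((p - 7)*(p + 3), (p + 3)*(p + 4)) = p + 3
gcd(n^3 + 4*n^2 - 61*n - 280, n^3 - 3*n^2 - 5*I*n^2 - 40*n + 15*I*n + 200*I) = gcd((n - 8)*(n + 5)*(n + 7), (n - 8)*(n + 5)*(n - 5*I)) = n^2 - 3*n - 40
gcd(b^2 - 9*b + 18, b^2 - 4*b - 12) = b - 6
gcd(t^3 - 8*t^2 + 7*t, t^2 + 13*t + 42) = 1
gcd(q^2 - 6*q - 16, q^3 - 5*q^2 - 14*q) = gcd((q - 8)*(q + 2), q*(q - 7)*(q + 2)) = q + 2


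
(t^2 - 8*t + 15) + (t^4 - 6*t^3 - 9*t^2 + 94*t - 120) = t^4 - 6*t^3 - 8*t^2 + 86*t - 105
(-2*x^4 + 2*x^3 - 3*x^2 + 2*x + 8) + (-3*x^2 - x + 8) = -2*x^4 + 2*x^3 - 6*x^2 + x + 16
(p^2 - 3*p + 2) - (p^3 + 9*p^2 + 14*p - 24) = -p^3 - 8*p^2 - 17*p + 26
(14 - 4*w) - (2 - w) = 12 - 3*w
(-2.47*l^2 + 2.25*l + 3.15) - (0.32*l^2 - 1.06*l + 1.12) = -2.79*l^2 + 3.31*l + 2.03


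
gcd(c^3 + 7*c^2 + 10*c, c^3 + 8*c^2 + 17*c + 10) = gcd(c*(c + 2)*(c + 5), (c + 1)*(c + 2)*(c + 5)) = c^2 + 7*c + 10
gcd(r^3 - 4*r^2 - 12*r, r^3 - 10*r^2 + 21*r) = r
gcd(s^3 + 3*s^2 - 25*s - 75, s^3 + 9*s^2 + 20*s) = s + 5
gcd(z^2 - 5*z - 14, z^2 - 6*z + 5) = 1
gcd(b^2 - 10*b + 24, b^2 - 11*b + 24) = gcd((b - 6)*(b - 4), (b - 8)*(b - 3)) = 1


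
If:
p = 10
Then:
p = 10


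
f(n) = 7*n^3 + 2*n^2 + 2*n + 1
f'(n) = 21*n^2 + 4*n + 2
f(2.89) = 192.45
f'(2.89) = 188.95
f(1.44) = 28.93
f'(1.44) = 51.31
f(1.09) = 14.62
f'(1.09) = 31.31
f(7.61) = 3217.02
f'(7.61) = 1248.59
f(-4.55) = -626.07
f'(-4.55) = 418.55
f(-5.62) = -1189.60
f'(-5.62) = 642.79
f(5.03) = 952.51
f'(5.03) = 553.44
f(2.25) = 95.36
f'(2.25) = 117.31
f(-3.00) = -176.00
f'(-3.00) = 179.00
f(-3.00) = -176.00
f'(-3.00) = 179.00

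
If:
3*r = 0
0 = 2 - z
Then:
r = 0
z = 2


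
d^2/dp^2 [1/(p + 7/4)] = 128/(4*p + 7)^3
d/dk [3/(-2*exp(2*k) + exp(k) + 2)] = (12*exp(k) - 3)*exp(k)/(-2*exp(2*k) + exp(k) + 2)^2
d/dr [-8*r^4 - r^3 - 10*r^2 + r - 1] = -32*r^3 - 3*r^2 - 20*r + 1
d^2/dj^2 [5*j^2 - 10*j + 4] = 10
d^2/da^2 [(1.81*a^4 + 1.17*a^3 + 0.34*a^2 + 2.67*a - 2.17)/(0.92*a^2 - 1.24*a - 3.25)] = (3.063968*a^6 - 12.389088*a^5 - 15.773064*a^4 + 132.598904*a^3 + 252.787572*a^2 + 136.901766*a - 33.987484)/(0.778688*a^6 - 3.148608*a^5 - 4.008624*a^4 + 20.338976*a^3 + 14.1609*a^2 - 39.2925*a - 34.328125)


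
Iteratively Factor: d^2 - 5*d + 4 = (d - 1)*(d - 4)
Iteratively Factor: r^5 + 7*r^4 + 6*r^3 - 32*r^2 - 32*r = (r + 4)*(r^4 + 3*r^3 - 6*r^2 - 8*r) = (r + 1)*(r + 4)*(r^3 + 2*r^2 - 8*r) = (r + 1)*(r + 4)^2*(r^2 - 2*r) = (r - 2)*(r + 1)*(r + 4)^2*(r)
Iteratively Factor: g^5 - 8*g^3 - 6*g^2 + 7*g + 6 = (g + 2)*(g^4 - 2*g^3 - 4*g^2 + 2*g + 3) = (g + 1)*(g + 2)*(g^3 - 3*g^2 - g + 3) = (g - 3)*(g + 1)*(g + 2)*(g^2 - 1) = (g - 3)*(g - 1)*(g + 1)*(g + 2)*(g + 1)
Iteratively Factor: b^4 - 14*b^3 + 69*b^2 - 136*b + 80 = (b - 1)*(b^3 - 13*b^2 + 56*b - 80) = (b - 4)*(b - 1)*(b^2 - 9*b + 20) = (b - 4)^2*(b - 1)*(b - 5)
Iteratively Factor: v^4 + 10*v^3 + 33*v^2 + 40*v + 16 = (v + 4)*(v^3 + 6*v^2 + 9*v + 4) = (v + 1)*(v + 4)*(v^2 + 5*v + 4) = (v + 1)*(v + 4)^2*(v + 1)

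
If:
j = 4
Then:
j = 4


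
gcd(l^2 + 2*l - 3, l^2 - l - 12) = l + 3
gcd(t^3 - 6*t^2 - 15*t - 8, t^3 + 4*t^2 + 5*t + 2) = t^2 + 2*t + 1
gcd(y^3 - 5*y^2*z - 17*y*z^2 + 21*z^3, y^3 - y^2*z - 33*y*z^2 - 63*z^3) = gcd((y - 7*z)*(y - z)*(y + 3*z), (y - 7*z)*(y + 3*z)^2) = y^2 - 4*y*z - 21*z^2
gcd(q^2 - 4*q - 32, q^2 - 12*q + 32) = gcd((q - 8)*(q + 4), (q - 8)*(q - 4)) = q - 8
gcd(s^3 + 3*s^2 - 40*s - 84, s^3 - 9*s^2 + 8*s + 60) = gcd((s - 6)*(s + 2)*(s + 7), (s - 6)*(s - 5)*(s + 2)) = s^2 - 4*s - 12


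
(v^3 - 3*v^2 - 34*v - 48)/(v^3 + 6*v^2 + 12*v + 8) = (v^2 - 5*v - 24)/(v^2 + 4*v + 4)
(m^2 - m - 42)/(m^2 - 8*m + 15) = (m^2 - m - 42)/(m^2 - 8*m + 15)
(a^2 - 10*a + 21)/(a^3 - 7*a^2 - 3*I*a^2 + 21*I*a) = (a - 3)/(a*(a - 3*I))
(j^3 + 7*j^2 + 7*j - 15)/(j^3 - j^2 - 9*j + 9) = (j + 5)/(j - 3)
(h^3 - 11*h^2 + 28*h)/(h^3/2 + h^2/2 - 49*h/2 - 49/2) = 2*h*(h - 4)/(h^2 + 8*h + 7)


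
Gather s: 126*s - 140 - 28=126*s - 168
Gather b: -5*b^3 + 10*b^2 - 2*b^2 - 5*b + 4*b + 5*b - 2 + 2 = -5*b^3 + 8*b^2 + 4*b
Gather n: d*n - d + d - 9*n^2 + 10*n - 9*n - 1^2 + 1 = -9*n^2 + n*(d + 1)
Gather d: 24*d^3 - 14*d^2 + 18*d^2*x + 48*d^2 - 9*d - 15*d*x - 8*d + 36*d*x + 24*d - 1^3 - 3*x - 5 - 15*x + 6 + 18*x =24*d^3 + d^2*(18*x + 34) + d*(21*x + 7)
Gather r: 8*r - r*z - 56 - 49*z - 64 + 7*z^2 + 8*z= r*(8 - z) + 7*z^2 - 41*z - 120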